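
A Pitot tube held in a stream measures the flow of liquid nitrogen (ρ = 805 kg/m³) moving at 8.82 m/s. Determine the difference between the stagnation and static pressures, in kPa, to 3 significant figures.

31.3 kPa

At the stagnation point the flow is brought to rest, so Bernoulli gives P_stag − P_static = ½ρv².
ΔP = ½·805·8.82² = 31300 Pa.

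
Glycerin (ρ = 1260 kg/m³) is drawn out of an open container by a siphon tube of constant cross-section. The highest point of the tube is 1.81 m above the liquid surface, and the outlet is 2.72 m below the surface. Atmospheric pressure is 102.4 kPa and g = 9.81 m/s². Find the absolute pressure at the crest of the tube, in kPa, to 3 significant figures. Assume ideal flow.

The outlet speed comes from Torricelli: v = √(2g·2.72) = 7.31 m/s.
With constant cross-section the crest speed equals v; applying Bernoulli from the surface up to the crest, P_top = P_atm − ½ρv² − ρg·h_top.
P_top = 102400 − ½·1260·7.31² − 1260·9.81·1.81 = 46400 Pa.

P_top = 46.4 kPa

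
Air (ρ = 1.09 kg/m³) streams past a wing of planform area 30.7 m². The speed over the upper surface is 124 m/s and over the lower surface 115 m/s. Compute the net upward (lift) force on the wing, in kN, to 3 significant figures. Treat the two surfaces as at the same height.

F ≈ 36.0 kN

With equal heights on the two surfaces, Bernoulli gives P_lower − P_upper = ½ρ(v_upper² − v_lower²).
ΔP = ½·1.09·(124² − 115²) = 1170 Pa.
Lift = ΔP · A = 1170 × 30.7 = 36000 N.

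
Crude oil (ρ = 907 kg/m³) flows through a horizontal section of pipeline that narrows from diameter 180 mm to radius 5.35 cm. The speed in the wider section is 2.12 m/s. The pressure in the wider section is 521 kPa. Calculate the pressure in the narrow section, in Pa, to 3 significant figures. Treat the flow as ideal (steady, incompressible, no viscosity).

507000 Pa

The volume flow rate is constant, so v₂ = (A₁/A₂)v₁ = (254/89.9)·2.12 = 6.00 m/s.
Along the horizontal streamline, P + ½ρv² is constant.
P₂ = P₁ − ½ρ(v₂² − v₁²) = 521000 − ½·907·(6.00² − 2.12²) = 521000 − 14300 = 507000 Pa.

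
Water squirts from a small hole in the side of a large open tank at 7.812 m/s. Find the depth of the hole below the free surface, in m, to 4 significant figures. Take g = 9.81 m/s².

h ≈ 3.110 m

For a small hole in a large open tank, ½v² = gh, giving h = v²/(2g).
h = 7.812²/(2·9.81) = 61.03/19.62 = 3.110 m.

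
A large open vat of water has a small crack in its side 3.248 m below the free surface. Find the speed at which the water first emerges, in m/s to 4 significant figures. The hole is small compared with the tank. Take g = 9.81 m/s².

With the surface at rest and both surface and jet at atmospheric pressure, Bernoulli gives ρg h = ½ρv², so v = √(2gh) = √(2·9.81·3.248) = 7.983 m/s.

v = 7.983 m/s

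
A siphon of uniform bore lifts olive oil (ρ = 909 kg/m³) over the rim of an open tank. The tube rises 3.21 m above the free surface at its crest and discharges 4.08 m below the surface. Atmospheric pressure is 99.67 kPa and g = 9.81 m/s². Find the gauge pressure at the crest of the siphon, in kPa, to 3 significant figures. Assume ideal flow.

Bernoulli surface→outlet gives ½v² = g·h_out, so v = √(2·9.81·4.08) = 8.95 m/s.
The bore is uniform, so the speed at the crest is the same v. Bernoulli surface→crest: P_atm = P_top + ½ρv² + ρg·h_top.
P_top = 99670 − ½·909·8.95² − 909·9.81·3.21 = 34700 Pa. So P_gauge = P_top − P_atm = -65000 Pa.

P_gauge = -65.0 kPa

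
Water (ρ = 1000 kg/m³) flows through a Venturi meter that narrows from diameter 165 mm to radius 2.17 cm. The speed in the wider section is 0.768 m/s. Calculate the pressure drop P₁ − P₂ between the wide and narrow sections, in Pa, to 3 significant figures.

Continuity gives A₁v₁ = A₂v₂, so v₂ = (214 cm²)/(14.8 cm²) × 0.768 m/s = 11.1 m/s.
With no height change, Bernoulli's equation is P₁ + ½ρv₁² = P₂ + ½ρv₂².
P₁ − P₂ = ½·1000·(11.1² − 0.768²) = ½·1000·123 = 61300 Pa.

61300 Pa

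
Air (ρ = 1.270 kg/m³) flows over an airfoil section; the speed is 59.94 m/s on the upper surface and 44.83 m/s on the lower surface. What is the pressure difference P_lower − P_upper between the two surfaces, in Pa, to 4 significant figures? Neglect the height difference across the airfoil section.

ΔP ≈ 1005 Pa

With negligible Δh, P + ½ρv² is constant, so P_low − P_up = ½ρ(v_up² − v_low²).
ΔP = ½·1.270·(59.94² − 44.83²) = 1005 Pa.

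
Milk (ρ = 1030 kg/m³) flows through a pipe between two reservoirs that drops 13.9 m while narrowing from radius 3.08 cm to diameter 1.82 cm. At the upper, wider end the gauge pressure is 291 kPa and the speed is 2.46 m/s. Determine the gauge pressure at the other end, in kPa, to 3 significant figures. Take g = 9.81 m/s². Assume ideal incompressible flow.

P₂ ≈ 25.6 kPa

By continuity, v₂ = v₁·A₁/A₂ = 2.46·(29.8/2.60) = 28.2 m/s.
Applying Bernoulli between the two ends and solving for P₂: P₂ = P₁ + ½ρ(v₁² − v₂²) − ρgΔh.
P₂ = 291000 + ½·1030·(2.46² − 28.2²) − 1030·9.81·(−13.9) = 291000 + (-406000) − (-140000) = 25600 Pa.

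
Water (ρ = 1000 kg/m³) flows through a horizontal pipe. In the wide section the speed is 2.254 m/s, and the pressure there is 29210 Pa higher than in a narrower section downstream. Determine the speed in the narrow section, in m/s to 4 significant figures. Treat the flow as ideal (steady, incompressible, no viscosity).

v₂ = 7.969 m/s

With h₁ = h₂, rearranging Bernoulli gives v₂ = √(v₁² + 2ΔP/ρ).
v₂ = √(2.254² + 2·29210/1000) = √(5.081 + 58.42) = 7.969 m/s.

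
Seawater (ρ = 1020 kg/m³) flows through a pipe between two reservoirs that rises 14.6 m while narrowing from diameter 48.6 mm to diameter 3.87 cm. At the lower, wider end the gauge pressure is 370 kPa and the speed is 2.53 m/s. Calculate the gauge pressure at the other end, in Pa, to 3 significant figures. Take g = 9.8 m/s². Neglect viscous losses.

By continuity, v₂ = v₁·A₁/A₂ = 2.53·(18.6/11.8) = 3.99 m/s.
Applying Bernoulli between the two ends and solving for P₂: P₂ = P₁ + ½ρ(v₁² − v₂²) − ρgΔh.
P₂ = 370000 + ½·1020·(2.53² − 3.99²) − 1020·9.8·(+14.6) = 370000 + (-4850) − (146000) = 219000 Pa.

P₂ = 219000 Pa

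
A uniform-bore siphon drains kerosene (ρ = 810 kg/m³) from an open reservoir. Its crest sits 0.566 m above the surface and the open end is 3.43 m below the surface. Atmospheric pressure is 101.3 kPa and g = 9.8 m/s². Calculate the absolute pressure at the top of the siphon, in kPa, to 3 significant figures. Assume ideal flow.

Bernoulli surface→outlet gives ½v² = g·h_out, so v = √(2·9.8·3.43) = 8.20 m/s.
The bore is uniform, so the speed at the crest is the same v. Bernoulli surface→crest: P_atm = P_top + ½ρv² + ρg·h_top.
P_top = 101300 − ½·810·8.20² − 810·9.8·0.566 = 69600 Pa.

P_top ≈ 69.6 kPa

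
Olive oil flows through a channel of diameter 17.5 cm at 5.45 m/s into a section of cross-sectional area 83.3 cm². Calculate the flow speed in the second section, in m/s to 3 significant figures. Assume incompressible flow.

15.7 m/s

Mass conservation (A₁v₁ = A₂v₂) gives v₂ = 5.45 × 241/83.3 = 15.7 m/s.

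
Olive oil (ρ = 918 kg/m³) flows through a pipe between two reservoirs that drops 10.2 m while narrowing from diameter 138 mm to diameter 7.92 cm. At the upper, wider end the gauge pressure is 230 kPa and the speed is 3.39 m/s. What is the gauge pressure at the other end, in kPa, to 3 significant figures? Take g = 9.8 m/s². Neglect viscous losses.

The volume flow rate is constant, so v₂ = (A₁/A₂)v₁ = (150/49.3)·3.39 = 10.3 m/s.
Applying Bernoulli between the two ends and solving for P₂: P₂ = P₁ + ½ρ(v₁² − v₂²) − ρgΔh.
P₂ = 230000 + ½·918·(3.39² − 10.3²) − 918·9.8·(−10.2) = 230000 + (-43300) − (-91800) = 278000 Pa.

P₂ ≈ 278 kPa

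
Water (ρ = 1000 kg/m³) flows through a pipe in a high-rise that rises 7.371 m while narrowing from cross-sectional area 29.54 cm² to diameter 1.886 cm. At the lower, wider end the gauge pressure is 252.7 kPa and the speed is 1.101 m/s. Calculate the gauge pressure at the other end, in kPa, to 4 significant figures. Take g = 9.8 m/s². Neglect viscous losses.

By continuity, v₂ = v₁·A₁/A₂ = 1.101·(29.54/2.794) = 11.64 m/s.
Energy conservation along the streamline gives P₂ = P₁ − ½ρ(v₂² − v₁²) − ρg(h₂ − h₁).
P₂ = 252700 + ½·1000·(1.101² − 11.64²) − 1000·9.8·(+7.371) = 252700 + (-67160) − (72240) = 113300 Pa.

P₂ = 113.3 kPa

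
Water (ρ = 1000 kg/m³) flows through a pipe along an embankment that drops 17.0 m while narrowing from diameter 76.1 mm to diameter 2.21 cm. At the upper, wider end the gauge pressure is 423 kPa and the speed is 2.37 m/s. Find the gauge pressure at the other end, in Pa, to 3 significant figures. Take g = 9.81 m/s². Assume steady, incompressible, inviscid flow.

P₂ = 198000 Pa

Continuity gives A₁v₁ = A₂v₂, so v₂ = (45.5 cm²)/(3.84 cm²) × 2.37 m/s = 28.1 m/s.
Applying Bernoulli between the two ends and solving for P₂: P₂ = P₁ + ½ρ(v₁² − v₂²) − ρgΔh.
P₂ = 423000 + ½·1000·(2.37² − 28.1²) − 1000·9.81·(−17.0) = 423000 + (-392000) − (-167000) = 198000 Pa.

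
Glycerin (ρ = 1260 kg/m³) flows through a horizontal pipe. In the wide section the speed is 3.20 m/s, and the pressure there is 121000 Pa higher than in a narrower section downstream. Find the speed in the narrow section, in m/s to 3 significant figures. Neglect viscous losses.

14.2 m/s

Horizontal Bernoulli: P₁ + ½ρv₁² = P₂ + ½ρv₂², so v₂² = v₁² + 2(P₁ − P₂)/ρ.
v₂ = √(3.20² + 2·121000/1260) = √(10.2 + 192) = 14.2 m/s.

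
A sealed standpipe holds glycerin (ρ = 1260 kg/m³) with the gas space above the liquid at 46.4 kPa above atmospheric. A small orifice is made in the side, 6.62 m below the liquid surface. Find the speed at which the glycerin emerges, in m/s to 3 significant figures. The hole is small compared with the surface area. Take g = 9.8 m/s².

v ≈ 14.3 m/s

Take point 1 at the surface (v₁ ≈ 0) and point 2 at the hole (at atmospheric pressure). Bernoulli: P₁ + ρg h = P_atm + ½ρv₂².
With P₁ − P_atm = 46400 Pa, v₂ = √(2gh + 2ΔP/ρ) = √(2·9.8·6.62 + 2·46400/1260) = 14.3 m/s.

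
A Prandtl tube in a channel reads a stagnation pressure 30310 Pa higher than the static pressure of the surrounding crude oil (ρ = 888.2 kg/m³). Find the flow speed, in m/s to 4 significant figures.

8.261 m/s

Bernoulli between the free stream and the stagnation point: ½ρv² = P_stag − P_static.
v = √(2ΔP/ρ) = √(2·30310/888.2) = 8.261 m/s.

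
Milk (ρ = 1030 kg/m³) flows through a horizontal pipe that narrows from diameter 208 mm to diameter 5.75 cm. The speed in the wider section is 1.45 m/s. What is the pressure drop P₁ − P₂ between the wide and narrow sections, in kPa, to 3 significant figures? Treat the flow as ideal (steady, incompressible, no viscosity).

ΔP = 184 kPa

Continuity gives A₁v₁ = A₂v₂, so v₂ = (340 cm²)/(26.0 cm²) × 1.45 m/s = 19.0 m/s.
With no height change, Bernoulli's equation is P₁ + ½ρv₁² = P₂ + ½ρv₂².
P₁ − P₂ = ½·1030·(19.0² − 1.45²) = ½·1030·358 = 184000 Pa.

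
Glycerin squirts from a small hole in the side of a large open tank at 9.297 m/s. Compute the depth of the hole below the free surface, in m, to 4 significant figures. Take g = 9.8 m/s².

Inverting v = √(2gh) gives h = v² / 2g.
h = 9.297²/(2·9.8) = 86.43/19.60 = 4.410 m.

h ≈ 4.410 m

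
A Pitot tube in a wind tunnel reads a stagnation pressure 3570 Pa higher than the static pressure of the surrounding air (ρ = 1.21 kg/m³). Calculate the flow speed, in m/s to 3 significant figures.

At the stagnation point the flow is brought to rest, so Bernoulli gives P_stag − P_static = ½ρv².
v = √(2ΔP/ρ) = √(2·3570/1.21) = 76.8 m/s.

v ≈ 76.8 m/s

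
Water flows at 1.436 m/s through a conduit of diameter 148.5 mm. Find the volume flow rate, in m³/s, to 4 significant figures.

0.02487 m³/s

Q = A·v = 0.01732 m² × 1.436 m/s = 0.02487 m³/s.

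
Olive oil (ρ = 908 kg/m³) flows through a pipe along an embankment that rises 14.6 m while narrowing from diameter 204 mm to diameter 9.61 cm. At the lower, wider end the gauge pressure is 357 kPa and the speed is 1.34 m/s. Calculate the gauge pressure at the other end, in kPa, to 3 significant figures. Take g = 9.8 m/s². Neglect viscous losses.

P₂ ≈ 211 kPa

The volume flow rate is constant, so v₂ = (A₁/A₂)v₁ = (327/72.5)·1.34 = 6.04 m/s.
Applying Bernoulli between the two ends and solving for P₂: P₂ = P₁ + ½ρ(v₁² − v₂²) − ρgΔh.
P₂ = 357000 + ½·908·(1.34² − 6.04²) − 908·9.8·(+14.6) = 357000 + (-15700) − (130000) = 211000 Pa.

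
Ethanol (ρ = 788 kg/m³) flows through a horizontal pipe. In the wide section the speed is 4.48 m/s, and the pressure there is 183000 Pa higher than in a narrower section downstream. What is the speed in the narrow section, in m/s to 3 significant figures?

Along the level pipe P + ½ρv² is conserved, hence v₂² = v₁² + 2(P₁ − P₂)/ρ.
v₂ = √(4.48² + 2·183000/788) = √(20.1 + 464) = 22.0 m/s.

22.0 m/s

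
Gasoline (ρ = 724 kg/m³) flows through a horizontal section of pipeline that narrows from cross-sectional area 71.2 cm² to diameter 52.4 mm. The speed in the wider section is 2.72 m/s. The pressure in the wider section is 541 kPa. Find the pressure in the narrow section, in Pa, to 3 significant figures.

By continuity, v₂ = v₁·A₁/A₂ = 2.72·(71.2/21.6) = 8.98 m/s.
Along the horizontal streamline, P + ½ρv² is constant.
P₂ = P₁ − ½ρ(v₂² − v₁²) = 541000 − ½·724·(8.98² − 2.72²) = 541000 − 26500 = 514000 Pa.

P₂ = 514000 Pa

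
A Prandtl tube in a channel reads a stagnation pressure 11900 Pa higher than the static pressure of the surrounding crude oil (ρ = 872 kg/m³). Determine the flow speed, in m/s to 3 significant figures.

v = 5.22 m/s

The dynamic pressure equals the rise in static pressure at the stagnation point: ΔP = ½ρv².
v = √(2ΔP/ρ) = √(2·11900/872) = 5.22 m/s.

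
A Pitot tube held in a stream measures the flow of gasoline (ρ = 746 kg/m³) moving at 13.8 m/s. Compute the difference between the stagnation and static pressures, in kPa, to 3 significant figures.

ΔP ≈ 71.0 kPa

Bernoulli between the free stream and the stagnation point: ½ρv² = P_stag − P_static.
ΔP = ½·746·13.8² = 71000 Pa.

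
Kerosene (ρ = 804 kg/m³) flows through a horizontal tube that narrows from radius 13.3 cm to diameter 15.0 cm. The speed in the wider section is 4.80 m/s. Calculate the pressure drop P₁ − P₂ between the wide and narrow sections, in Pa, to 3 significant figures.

ΔP ≈ 82300 Pa

The volume flow rate is constant, so v₂ = (A₁/A₂)v₁ = (556/177)·4.80 = 15.1 m/s.
Bernoulli (h₁ = h₂): P₁ − P₂ = ½ρ(v₂² − v₁²).
P₁ − P₂ = ½·804·(15.1² − 4.80²) = ½·804·205 = 82300 Pa.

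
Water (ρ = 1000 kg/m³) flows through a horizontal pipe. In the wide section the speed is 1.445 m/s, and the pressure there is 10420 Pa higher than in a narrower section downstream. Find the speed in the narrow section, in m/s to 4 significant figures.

Along the level pipe P + ½ρv² is conserved, hence v₂² = v₁² + 2(P₁ − P₂)/ρ.
v₂ = √(1.445² + 2·10420/1000) = √(2.088 + 20.84) = 4.788 m/s.

v₂ ≈ 4.788 m/s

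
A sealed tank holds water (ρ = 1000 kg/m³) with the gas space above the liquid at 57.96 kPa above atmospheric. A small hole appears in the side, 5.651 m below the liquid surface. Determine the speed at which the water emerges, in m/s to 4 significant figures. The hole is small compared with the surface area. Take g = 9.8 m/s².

v ≈ 15.06 m/s

Take point 1 at the surface (v₁ ≈ 0) and point 2 at the hole (at atmospheric pressure). Bernoulli: P₁ + ρg h = P_atm + ½ρv₂².
With P₁ − P_atm = 57960 Pa, v₂ = √(2gh + 2ΔP/ρ) = √(2·9.8·5.651 + 2·57960/1000) = 15.06 m/s.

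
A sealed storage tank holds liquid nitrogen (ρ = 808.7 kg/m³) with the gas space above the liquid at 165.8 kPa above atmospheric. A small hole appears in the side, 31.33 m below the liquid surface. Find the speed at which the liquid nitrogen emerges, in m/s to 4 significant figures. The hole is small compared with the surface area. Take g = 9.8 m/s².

Take point 1 at the surface (v₁ ≈ 0) and point 2 at the hole (at atmospheric pressure). Bernoulli: P₁ + ρg h = P_atm + ½ρv₂².
With P₁ − P_atm = 165800 Pa, v₂ = √(2gh + 2ΔP/ρ) = √(2·9.8·31.33 + 2·165800/808.7) = 32.00 m/s.

32.00 m/s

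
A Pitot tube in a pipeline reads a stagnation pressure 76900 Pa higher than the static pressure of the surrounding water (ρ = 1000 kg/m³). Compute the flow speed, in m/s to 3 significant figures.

v = 12.4 m/s

The dynamic pressure equals the rise in static pressure at the stagnation point: ΔP = ½ρv².
v = √(2ΔP/ρ) = √(2·76900/1000) = 12.4 m/s.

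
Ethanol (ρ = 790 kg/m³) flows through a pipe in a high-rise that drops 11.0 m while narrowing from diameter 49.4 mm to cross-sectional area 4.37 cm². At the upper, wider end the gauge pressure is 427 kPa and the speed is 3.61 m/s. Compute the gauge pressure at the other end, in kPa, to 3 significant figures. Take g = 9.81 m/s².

418 kPa

Mass conservation (A₁v₁ = A₂v₂) gives v₂ = 3.61 × 19.2/4.37 = 15.8 m/s.
Bernoulli: P₁ + ½ρv₁² + ρg h₁ = P₂ + ½ρv₂² + ρg h₂, so P₂ = P₁ + ½ρ(v₁² − v₂²) − ρg(h₂ − h₁).
P₂ = 427000 + ½·790·(3.61² − 15.8²) − 790·9.81·(−11.0) = 427000 + (-93900) − (-85200) = 418000 Pa.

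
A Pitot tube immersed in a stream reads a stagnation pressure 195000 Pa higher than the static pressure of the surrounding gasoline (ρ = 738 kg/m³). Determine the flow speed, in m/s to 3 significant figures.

The dynamic pressure equals the rise in static pressure at the stagnation point: ΔP = ½ρv².
v = √(2ΔP/ρ) = √(2·195000/738) = 23.0 m/s.

23.0 m/s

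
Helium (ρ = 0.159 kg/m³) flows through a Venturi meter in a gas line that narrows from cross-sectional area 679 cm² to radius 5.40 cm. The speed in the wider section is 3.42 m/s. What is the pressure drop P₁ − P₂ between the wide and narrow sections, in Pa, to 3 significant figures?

The volume flow rate is constant, so v₂ = (A₁/A₂)v₁ = (679/91.6)·3.42 = 25.3 m/s.
With no height change, Bernoulli's equation is P₁ + ½ρv₁² = P₂ + ½ρv₂².
P₁ − P₂ = ½·0.159·(25.3² − 3.42²) = ½·0.159·631 = 50.2 Pa.

ΔP = 50.2 Pa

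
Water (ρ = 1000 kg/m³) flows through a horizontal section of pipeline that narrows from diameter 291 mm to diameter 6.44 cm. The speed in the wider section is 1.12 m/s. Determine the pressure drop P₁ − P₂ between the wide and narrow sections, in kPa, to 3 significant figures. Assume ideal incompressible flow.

By continuity, v₂ = v₁·A₁/A₂ = 1.12·(665/32.6) = 22.9 m/s.
Bernoulli (h₁ = h₂): P₁ − P₂ = ½ρ(v₂² − v₁²).
P₁ − P₂ = ½·1000·(22.9² − 1.12²) = ½·1000·522 = 261000 Pa.

261 kPa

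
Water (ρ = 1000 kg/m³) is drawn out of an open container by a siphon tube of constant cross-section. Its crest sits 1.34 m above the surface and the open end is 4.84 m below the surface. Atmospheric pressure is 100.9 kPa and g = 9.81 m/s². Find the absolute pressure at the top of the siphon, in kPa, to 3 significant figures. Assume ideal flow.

P_top ≈ 40.3 kPa

Bernoulli surface→outlet gives ½v² = g·h_out, so v = √(2·9.81·4.84) = 9.74 m/s.
Continuity keeps v the same throughout the tube; from surface to crest, P_atm + 0 = P_top + ½ρv² + ρg·h_top.
P_top = 100900 − ½·1000·9.74² − 1000·9.81·1.34 = 40300 Pa.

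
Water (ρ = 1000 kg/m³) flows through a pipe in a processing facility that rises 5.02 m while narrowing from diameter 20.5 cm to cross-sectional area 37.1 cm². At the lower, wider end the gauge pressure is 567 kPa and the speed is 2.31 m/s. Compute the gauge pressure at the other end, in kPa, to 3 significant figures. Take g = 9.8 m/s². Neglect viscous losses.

Continuity gives A₁v₁ = A₂v₂, so v₂ = (330 cm²)/(37.1 cm²) × 2.31 m/s = 20.6 m/s.
Bernoulli: P₁ + ½ρv₁² + ρg h₁ = P₂ + ½ρv₂² + ρg h₂, so P₂ = P₁ + ½ρ(v₁² − v₂²) − ρg(h₂ − h₁).
P₂ = 567000 + ½·1000·(2.31² − 20.6²) − 1000·9.8·(+5.02) = 567000 + (-209000) − (49200) = 309000 Pa.

P₂ ≈ 309 kPa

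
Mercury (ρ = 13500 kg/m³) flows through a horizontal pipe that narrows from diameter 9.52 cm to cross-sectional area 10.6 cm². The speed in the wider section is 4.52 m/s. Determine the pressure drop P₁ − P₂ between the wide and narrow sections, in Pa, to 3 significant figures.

By continuity, v₂ = v₁·A₁/A₂ = 4.52·(71.2/10.6) = 30.4 m/s.
With no height change, Bernoulli's equation is P₁ + ½ρv₁² = P₂ + ½ρv₂².
P₁ − P₂ = ½·13500·(30.4² − 4.52²) = ½·13500·901 = 6080000 Pa.

ΔP = 6080000 Pa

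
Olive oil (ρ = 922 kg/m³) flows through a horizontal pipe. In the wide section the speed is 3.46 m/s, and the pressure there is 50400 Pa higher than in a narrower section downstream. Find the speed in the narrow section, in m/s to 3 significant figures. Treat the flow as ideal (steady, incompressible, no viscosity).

Along the level pipe P + ½ρv² is conserved, hence v₂² = v₁² + 2(P₁ − P₂)/ρ.
v₂ = √(3.46² + 2·50400/922) = √(12.0 + 109) = 11.0 m/s.

v₂ ≈ 11.0 m/s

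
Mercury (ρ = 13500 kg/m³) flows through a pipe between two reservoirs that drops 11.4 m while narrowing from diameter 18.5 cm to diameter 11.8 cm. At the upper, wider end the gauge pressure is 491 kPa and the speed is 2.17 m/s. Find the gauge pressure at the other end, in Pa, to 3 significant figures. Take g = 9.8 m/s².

Mass conservation (A₁v₁ = A₂v₂) gives v₂ = 2.17 × 269/109 = 5.33 m/s.
Energy conservation along the streamline gives P₂ = P₁ − ½ρ(v₂² − v₁²) − ρg(h₂ − h₁).
P₂ = 491000 + ½·13500·(2.17² − 5.33²) − 13500·9.8·(−11.4) = 491000 + (-160000) − (-1510000) = 1840000 Pa.

1840000 Pa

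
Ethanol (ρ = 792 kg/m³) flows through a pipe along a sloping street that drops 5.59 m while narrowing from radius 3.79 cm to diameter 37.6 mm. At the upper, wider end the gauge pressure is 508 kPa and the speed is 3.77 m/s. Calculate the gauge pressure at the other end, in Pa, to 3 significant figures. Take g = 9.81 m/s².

P₂ = 464000 Pa

The volume flow rate is constant, so v₂ = (A₁/A₂)v₁ = (45.1/11.1)·3.77 = 15.3 m/s.
Bernoulli: P₁ + ½ρv₁² + ρg h₁ = P₂ + ½ρv₂² + ρg h₂, so P₂ = P₁ + ½ρ(v₁² − v₂²) − ρg(h₂ − h₁).
P₂ = 508000 + ½·792·(3.77² − 15.3²) − 792·9.81·(−5.59) = 508000 + (-87300) − (-43400) = 464000 Pa.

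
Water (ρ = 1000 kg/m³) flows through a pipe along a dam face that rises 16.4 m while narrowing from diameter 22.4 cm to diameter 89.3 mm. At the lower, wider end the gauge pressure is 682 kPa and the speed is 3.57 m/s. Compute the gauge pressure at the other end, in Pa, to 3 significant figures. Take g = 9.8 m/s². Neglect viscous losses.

275000 Pa

By continuity, v₂ = v₁·A₁/A₂ = 3.57·(394/62.6) = 22.5 m/s.
Energy conservation along the streamline gives P₂ = P₁ − ½ρ(v₂² − v₁²) − ρg(h₂ − h₁).
P₂ = 682000 + ½·1000·(3.57² − 22.5²) − 1000·9.8·(+16.4) = 682000 + (-246000) − (161000) = 275000 Pa.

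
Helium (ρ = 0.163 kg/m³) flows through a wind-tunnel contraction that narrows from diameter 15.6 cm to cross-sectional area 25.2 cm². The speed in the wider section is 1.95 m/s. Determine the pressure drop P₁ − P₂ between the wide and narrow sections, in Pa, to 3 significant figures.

ΔP = 17.5 Pa

Continuity gives A₁v₁ = A₂v₂, so v₂ = (191 cm²)/(25.2 cm²) × 1.95 m/s = 14.8 m/s.
Along the horizontal streamline, P + ½ρv² is constant.
P₁ − P₂ = ½·0.163·(14.8² − 1.95²) = ½·0.163·215 = 17.5 Pa.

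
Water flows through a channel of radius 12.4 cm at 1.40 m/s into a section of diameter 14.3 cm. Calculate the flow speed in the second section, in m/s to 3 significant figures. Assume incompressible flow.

4.21 m/s

By continuity, v₂ = v₁·A₁/A₂ = 1.40·(483/161) = 4.21 m/s.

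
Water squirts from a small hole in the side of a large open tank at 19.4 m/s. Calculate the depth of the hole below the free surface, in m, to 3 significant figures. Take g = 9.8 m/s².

h ≈ 19.2 m

Torricelli: v = √(2gh), so h = v²/(2g).
h = 19.4²/(2·9.8) = 376/19.60 = 19.2 m.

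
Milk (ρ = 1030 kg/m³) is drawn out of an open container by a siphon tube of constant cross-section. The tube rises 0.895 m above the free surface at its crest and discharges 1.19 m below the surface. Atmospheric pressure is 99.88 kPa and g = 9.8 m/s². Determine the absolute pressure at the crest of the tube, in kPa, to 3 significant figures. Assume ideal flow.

The outlet speed comes from Torricelli: v = √(2g·1.19) = 4.83 m/s.
Continuity keeps v the same throughout the tube; from surface to crest, P_atm + 0 = P_top + ½ρv² + ρg·h_top.
P_top = 99880 − ½·1030·4.83² − 1030·9.8·0.895 = 78800 Pa.

P_top ≈ 78.8 kPa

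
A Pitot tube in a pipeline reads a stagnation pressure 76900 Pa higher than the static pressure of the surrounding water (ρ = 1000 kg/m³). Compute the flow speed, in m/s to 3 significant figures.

Bernoulli between the free stream and the stagnation point: ½ρv² = P_stag − P_static.
v = √(2ΔP/ρ) = √(2·76900/1000) = 12.4 m/s.

v ≈ 12.4 m/s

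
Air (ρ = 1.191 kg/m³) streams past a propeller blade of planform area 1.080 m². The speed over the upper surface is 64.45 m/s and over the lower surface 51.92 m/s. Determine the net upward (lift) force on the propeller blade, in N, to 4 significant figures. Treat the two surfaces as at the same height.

From P + ½ρv² = const at equal height, P_low − P_up = ½ρ(v_up² − v_low²).
ΔP = ½·1.191·(64.45² − 51.92²) = 868.3 Pa.
Lift = ΔP · A = 868.3 × 1.080 = 937.8 N.

F ≈ 937.8 N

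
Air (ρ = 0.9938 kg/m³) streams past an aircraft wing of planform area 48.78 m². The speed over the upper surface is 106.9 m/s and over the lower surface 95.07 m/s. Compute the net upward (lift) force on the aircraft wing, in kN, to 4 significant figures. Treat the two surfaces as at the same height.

With equal heights on the two surfaces, Bernoulli gives P_lower − P_upper = ½ρ(v_upper² − v_lower²).
ΔP = ½·0.9938·(106.9² − 95.07²) = 1187 Pa.
Lift = ΔP · A = 1187 × 48.78 = 57910 N.

57.91 kN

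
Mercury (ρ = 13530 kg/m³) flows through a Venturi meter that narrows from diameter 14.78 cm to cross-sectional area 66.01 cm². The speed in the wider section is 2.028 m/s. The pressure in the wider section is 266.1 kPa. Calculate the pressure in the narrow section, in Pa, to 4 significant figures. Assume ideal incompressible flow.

Mass conservation (A₁v₁ = A₂v₂) gives v₂ = 2.028 × 171.6/66.01 = 5.271 m/s.
The pipe is horizontal, so Bernoulli reduces to P₁ + ½ρv₁² = P₂ + ½ρv₂².
P₂ = P₁ − ½ρ(v₂² − v₁²) = 266100 − ½·13530·(5.271² − 2.028²) = 266100 − 160100 = 106000 Pa.

P₂ = 106000 Pa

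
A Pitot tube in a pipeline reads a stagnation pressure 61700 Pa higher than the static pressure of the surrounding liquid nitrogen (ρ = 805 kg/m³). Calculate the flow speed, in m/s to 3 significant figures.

The dynamic pressure equals the rise in static pressure at the stagnation point: ΔP = ½ρv².
v = √(2ΔP/ρ) = √(2·61700/805) = 12.4 m/s.

v = 12.4 m/s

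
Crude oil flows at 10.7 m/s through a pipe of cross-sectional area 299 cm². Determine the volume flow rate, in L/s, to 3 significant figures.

Q = 320 L/s

Q = A·v = 0.0299 m² × 10.7 m/s = 0.320 m³/s.
Converting: 0.320 m³/s × 1000 = 320 L/s.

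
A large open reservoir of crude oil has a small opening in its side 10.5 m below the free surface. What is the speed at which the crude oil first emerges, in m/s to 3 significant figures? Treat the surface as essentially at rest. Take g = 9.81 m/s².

The surface is effectively still and both ends are open, so ½v² = gh and v = √(2·9.81·10.5) = 14.4 m/s.

v ≈ 14.4 m/s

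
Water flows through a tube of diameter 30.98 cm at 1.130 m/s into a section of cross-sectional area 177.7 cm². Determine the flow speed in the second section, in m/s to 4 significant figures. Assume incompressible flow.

The volume flow rate is constant, so v₂ = (A₁/A₂)v₁ = (753.8/177.7)·1.130 = 4.793 m/s.

v₂ = 4.793 m/s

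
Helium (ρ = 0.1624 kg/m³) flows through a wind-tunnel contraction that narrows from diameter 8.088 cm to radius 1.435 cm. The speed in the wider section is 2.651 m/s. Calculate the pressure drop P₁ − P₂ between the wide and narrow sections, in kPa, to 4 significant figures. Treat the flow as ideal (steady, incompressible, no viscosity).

ΔP ≈ 0.03542 kPa

The volume flow rate is constant, so v₂ = (A₁/A₂)v₁ = (51.38/6.469)·2.651 = 21.05 m/s.
Along the horizontal streamline, P + ½ρv² is constant.
P₁ − P₂ = ½·0.1624·(21.05² − 2.651²) = ½·0.1624·436.2 = 35.42 Pa.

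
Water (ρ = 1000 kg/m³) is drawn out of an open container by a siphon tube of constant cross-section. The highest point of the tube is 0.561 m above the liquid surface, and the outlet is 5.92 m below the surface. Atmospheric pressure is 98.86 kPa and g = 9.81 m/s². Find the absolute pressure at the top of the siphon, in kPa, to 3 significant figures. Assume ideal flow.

Bernoulli surface→outlet gives ½v² = g·h_out, so v = √(2·9.81·5.92) = 10.8 m/s.
With constant cross-section the crest speed equals v; applying Bernoulli from the surface up to the crest, P_top = P_atm − ½ρv² − ρg·h_top.
P_top = 98860 − ½·1000·10.8² − 1000·9.81·0.561 = 35300 Pa.

P_top ≈ 35.3 kPa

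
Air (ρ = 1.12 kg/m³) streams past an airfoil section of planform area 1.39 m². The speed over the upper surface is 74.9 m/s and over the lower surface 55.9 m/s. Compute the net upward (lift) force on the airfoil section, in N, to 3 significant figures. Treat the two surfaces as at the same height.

With equal heights on the two surfaces, Bernoulli gives P_lower − P_upper = ½ρ(v_upper² − v_lower²).
ΔP = ½·1.12·(74.9² − 55.9²) = 1390 Pa.
Lift = ΔP · A = 1390 × 1.39 = 1930 N.

1930 N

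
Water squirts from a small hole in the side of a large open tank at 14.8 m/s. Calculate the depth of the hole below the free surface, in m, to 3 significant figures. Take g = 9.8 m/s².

Torricelli: v = √(2gh), so h = v²/(2g).
h = 14.8²/(2·9.8) = 219/19.60 = 11.2 m.

h ≈ 11.2 m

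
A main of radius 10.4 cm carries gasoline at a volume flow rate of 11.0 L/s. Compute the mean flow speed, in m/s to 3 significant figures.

v ≈ 0.324 m/s

Q = 11.0 L/s = 0.0110 m³/s.
v = Q/A = 0.0110 / 0.0340 = 0.324 m/s.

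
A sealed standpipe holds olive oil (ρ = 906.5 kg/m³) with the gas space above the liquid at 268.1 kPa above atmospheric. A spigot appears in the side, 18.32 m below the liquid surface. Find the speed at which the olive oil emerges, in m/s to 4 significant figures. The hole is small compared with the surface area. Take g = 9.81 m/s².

Take point 1 at the surface (v₁ ≈ 0) and point 2 at the hole (at atmospheric pressure). Bernoulli: P₁ + ρg h = P_atm + ½ρv₂².
With P₁ − P_atm = 268100 Pa, v₂ = √(2gh + 2ΔP/ρ) = √(2·9.81·18.32 + 2·268100/906.5) = 30.84 m/s.

v ≈ 30.84 m/s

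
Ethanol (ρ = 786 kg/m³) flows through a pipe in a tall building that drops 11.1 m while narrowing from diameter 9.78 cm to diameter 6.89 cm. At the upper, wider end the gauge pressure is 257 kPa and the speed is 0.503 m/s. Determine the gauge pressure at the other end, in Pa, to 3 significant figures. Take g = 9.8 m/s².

The volume flow rate is constant, so v₂ = (A₁/A₂)v₁ = (75.1/37.3)·0.503 = 1.01 m/s.
Applying Bernoulli between the two ends and solving for P₂: P₂ = P₁ + ½ρ(v₁² − v₂²) − ρgΔh.
P₂ = 257000 + ½·786·(0.503² − 1.01²) − 786·9.8·(−11.1) = 257000 + (-304) − (-85500) = 342000 Pa.

P₂ ≈ 342000 Pa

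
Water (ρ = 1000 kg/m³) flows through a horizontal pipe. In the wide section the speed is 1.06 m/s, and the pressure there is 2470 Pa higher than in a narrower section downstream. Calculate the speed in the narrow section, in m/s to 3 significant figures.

With h₁ = h₂, rearranging Bernoulli gives v₂ = √(v₁² + 2ΔP/ρ).
v₂ = √(1.06² + 2·2470/1000) = √(1.12 + 4.94) = 2.46 m/s.

2.46 m/s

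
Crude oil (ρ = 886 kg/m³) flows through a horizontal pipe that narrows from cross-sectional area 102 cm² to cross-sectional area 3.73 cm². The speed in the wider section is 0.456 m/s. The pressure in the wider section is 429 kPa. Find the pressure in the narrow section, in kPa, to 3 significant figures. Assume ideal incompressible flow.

Mass conservation (A₁v₁ = A₂v₂) gives v₂ = 0.456 × 102/3.73 = 12.5 m/s.
Bernoulli (h₁ = h₂): P₁ − P₂ = ½ρ(v₂² − v₁²).
P₂ = P₁ − ½ρ(v₂² − v₁²) = 429000 − ½·886·(12.5² − 0.456²) = 429000 − 68800 = 360000 Pa.

P₂ = 360 kPa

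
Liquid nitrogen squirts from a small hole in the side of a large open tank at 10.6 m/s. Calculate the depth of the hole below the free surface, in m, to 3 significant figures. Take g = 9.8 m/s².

h ≈ 5.73 m

For a small hole in a large open tank, ½v² = gh, giving h = v²/(2g).
h = 10.6²/(2·9.8) = 112/19.60 = 5.73 m.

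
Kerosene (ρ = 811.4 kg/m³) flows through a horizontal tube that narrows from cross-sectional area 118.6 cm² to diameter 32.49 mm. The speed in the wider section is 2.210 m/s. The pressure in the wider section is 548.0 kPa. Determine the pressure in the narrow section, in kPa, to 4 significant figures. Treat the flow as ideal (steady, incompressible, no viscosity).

The volume flow rate is constant, so v₂ = (A₁/A₂)v₁ = (118.6/8.291)·2.210 = 31.61 m/s.
The pipe is horizontal, so Bernoulli reduces to P₁ + ½ρv₁² = P₂ + ½ρv₂².
P₂ = P₁ − ½ρ(v₂² − v₁²) = 548000 − ½·811.4·(31.61² − 2.210²) = 548000 − 403500 = 144500 Pa.

P₂ ≈ 144.5 kPa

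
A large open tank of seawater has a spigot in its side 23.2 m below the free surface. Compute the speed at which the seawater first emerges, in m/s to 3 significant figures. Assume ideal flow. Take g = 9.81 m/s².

The surface is effectively still and both ends are open, so ½v² = gh and v = √(2·9.81·23.2) = 21.3 m/s.

21.3 m/s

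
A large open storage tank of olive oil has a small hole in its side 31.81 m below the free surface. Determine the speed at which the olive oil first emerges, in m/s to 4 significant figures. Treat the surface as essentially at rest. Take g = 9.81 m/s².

Bernoulli from surface to hole (P equal, v_surface ≈ 0): v = √(2gh) = √(2×9.81×31.81) = 24.98 m/s.

v ≈ 24.98 m/s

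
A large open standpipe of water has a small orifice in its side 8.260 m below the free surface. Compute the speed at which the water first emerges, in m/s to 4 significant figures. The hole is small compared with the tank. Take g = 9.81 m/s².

Bernoulli from surface to hole (P equal, v_surface ≈ 0): v = √(2gh) = √(2×9.81×8.260) = 12.73 m/s.

v = 12.73 m/s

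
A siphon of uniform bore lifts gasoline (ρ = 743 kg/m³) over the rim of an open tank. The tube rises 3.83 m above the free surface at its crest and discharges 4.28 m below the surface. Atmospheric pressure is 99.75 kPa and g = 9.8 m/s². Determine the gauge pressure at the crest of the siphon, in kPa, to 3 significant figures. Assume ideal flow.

P_gauge ≈ -59.1 kPa

From the surface to the outlet (both open to atmosphere, surface at rest): v = √(2g·h_out) = √(2·9.8·4.28) = 9.16 m/s.
With constant cross-section the crest speed equals v; applying Bernoulli from the surface up to the crest, P_top = P_atm − ½ρv² − ρg·h_top.
P_top = 99750 − ½·743·9.16² − 743·9.8·3.83 = 40700 Pa. So P_gauge = P_top − P_atm = -59100 Pa.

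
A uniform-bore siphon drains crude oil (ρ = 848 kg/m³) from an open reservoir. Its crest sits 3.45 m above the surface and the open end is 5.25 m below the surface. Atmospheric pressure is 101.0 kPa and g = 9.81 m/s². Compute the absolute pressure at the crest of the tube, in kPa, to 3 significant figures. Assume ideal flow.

The outlet speed comes from Torricelli: v = √(2g·5.25) = 10.1 m/s.
Continuity keeps v the same throughout the tube; from surface to crest, P_atm + 0 = P_top + ½ρv² + ρg·h_top.
P_top = 101000 − ½·848·10.1² − 848·9.81·3.45 = 28600 Pa.

P_top = 28.6 kPa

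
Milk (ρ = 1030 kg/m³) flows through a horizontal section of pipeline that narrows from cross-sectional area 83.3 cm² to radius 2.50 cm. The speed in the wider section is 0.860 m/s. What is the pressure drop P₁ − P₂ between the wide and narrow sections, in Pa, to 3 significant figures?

Continuity gives A₁v₁ = A₂v₂, so v₂ = (83.3 cm²)/(19.6 cm²) × 0.860 m/s = 3.65 m/s.
With no height change, Bernoulli's equation is P₁ + ½ρv₁² = P₂ + ½ρv₂².
P₁ − P₂ = ½·1030·(3.65² − 0.860²) = ½·1030·12.6 = 6470 Pa.

ΔP = 6470 Pa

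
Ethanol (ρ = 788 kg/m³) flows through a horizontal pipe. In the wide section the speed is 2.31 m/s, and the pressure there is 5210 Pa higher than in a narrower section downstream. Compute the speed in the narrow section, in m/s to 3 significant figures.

Along the level pipe P + ½ρv² is conserved, hence v₂² = v₁² + 2(P₁ − P₂)/ρ.
v₂ = √(2.31² + 2·5210/788) = √(5.34 + 13.2) = 4.31 m/s.

v₂ = 4.31 m/s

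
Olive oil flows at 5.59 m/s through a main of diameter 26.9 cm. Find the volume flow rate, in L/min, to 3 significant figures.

Q = A·v = 0.0568 m² × 5.59 m/s = 0.318 m³/s.
Converting: 0.318 m³/s × 60000 = 19100 L/min.

Q = 19100 L/min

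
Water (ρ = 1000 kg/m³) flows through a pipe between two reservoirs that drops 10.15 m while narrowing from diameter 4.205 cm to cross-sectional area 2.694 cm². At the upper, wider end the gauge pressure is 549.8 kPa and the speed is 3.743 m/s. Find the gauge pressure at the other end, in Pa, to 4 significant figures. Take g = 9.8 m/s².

Mass conservation (A₁v₁ = A₂v₂) gives v₂ = 3.743 × 13.89/2.694 = 19.29 m/s.
Bernoulli: P₁ + ½ρv₁² + ρg h₁ = P₂ + ½ρv₂² + ρg h₂, so P₂ = P₁ + ½ρ(v₁² − v₂²) − ρg(h₂ − h₁).
P₂ = 549800 + ½·1000·(3.743² − 19.29²) − 1000·9.8·(−10.15) = 549800 + (-179100) − (-99470) = 470100 Pa.

P₂ ≈ 470100 Pa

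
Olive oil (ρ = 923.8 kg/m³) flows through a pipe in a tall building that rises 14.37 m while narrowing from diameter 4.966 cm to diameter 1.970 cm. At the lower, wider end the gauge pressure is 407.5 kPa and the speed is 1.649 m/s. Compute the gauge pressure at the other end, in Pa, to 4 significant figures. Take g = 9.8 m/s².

The volume flow rate is constant, so v₂ = (A₁/A₂)v₁ = (19.37/3.048)·1.649 = 10.48 m/s.
Applying Bernoulli between the two ends and solving for P₂: P₂ = P₁ + ½ρ(v₁² − v₂²) − ρgΔh.
P₂ = 407500 + ½·923.8·(1.649² − 10.48²) − 923.8·9.8·(+14.37) = 407500 + (-49460) − (130100) = 227900 Pa.

P₂ ≈ 227900 Pa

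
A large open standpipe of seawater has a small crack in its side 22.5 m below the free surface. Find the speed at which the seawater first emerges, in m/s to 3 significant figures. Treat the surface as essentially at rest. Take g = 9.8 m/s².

Bernoulli from surface to hole (P equal, v_surface ≈ 0): v = √(2gh) = √(2×9.8×22.5) = 21.0 m/s.

v ≈ 21.0 m/s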